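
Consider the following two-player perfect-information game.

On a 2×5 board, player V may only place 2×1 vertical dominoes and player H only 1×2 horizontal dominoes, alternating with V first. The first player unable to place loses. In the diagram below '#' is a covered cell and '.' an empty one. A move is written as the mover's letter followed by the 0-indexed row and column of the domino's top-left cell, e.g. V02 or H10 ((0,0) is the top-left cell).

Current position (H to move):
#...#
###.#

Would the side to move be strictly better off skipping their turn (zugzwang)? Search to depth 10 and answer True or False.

zugzwang(#...#/###.#, H) = False

[#...#/###.#] H move#1: H01:-1/###.#/###.#, H02:+1/#.###/###.#*
[#.###/###.#] end (terminal -1, V#2); searched #...#/###.# to 10
suppose H passes — search the same position with V to move:
pass> [#...#/###.#] V move#1: V03:-1/#..##/#####*
pass> [#..##/#####] H move#2: H01:+1/#####/#####*
pass> [#####/#####] end (terminal -1, V#3); searched #...#/###.# to 10
for H: play +1, pass +1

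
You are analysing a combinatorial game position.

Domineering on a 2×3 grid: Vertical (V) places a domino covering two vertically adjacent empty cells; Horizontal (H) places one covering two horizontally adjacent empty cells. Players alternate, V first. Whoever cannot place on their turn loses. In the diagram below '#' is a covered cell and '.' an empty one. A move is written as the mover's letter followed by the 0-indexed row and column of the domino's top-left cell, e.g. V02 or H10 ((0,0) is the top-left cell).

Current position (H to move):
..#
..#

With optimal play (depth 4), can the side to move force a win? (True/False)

H winning at [..#/..#]: True

p1 H@[..#/..#]: H00[###/..#]+1* H10[..#/###]+1
p2 V@[###/..#] terminal -1; root [..#/..#] d4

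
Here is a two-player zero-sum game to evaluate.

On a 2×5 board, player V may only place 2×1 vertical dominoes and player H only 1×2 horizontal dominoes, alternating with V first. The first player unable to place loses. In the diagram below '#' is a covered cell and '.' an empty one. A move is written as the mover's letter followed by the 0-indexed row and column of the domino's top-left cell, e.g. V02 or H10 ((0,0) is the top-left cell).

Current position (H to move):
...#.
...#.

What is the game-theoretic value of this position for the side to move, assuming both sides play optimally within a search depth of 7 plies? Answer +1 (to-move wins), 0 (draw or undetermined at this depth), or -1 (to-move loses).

value(...#./...#., H) = -1

ply 1, H at ...#./...#. | H00=-1→##.#./...#.*; H01=-1→.###./...#.; H10=-1→...#./##.#.; H11=-1→...#./.###.
ply 2, V at ##.#./...#. | V02=+1→####./..##.*; V04=-1→##.##/...##
ply 3, H at ####./..##. | H10=-1→####./####.*
ply 4, V at ####./####. | V04=+1→#####/#####*
ply 5: #####/##### is terminal -1 (H); from ...#./...#. depth 7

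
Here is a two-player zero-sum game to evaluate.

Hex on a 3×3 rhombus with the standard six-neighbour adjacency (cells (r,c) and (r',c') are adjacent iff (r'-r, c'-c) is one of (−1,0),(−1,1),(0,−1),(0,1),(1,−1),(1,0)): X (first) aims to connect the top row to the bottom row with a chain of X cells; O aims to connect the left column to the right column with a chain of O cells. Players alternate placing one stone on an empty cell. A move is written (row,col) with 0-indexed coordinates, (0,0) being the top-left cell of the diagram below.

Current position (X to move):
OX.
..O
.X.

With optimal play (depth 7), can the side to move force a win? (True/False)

X winning at [OX./..O/.X.]: True

ply 1, X at OX./..O/.X. | (0,2)=-1→OXX/..O/.X.; (1,0)=+1→OX./X.O/.X.*; (1,1)=+1→OX./.XO/.X.; (2,0)=+1→OX./..O/XX.; (2,2)=-1→OX./..O/.XX
ply 2, O at OX./X.O/.X. | (0,2)=-1→OXO/X.O/.X.*; (1,1)=-1→OX./XOO/.X.; (2,0)=-1→OX./X.O/OX.; (2,2)=-1→OX./X.O/.XO
ply 3, X at OXO/X.O/.X. | (1,1)=+1→OXO/XXO/.X.*; (2,0)=+1→OXO/X.O/XX.; (2,2)=+1→OXO/X.O/.XX
ply 4: OXO/XXO/.X. is terminal -1 (O); from OX./..O/.X. depth 7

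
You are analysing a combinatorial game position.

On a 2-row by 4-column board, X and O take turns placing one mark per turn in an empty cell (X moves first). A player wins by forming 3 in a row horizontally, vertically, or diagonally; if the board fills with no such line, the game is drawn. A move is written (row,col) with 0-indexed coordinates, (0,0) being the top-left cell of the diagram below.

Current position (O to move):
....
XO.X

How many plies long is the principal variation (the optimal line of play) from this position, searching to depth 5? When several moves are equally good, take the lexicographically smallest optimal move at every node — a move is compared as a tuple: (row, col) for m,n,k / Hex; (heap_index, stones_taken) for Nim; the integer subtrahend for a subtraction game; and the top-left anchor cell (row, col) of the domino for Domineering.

PV length from [..../XO.X]: 5 plies

[..../XO.X] O move#1: (0,0):+0/O.../XO.X*, (0,1):+0/.O../XO.X, (0,2):+0/..O./XO.X, (0,3):+0/...O/XO.X, (1,2):+0/..../XOOX
[O.../XO.X] X move#2: (0,1):+0/OX../XO.X*, (0,2):+0/O.X./XO.X, (0,3):+0/O..X/XO.X, (1,2):+0/O.../XOXX
[OX../XO.X] O move#3: (0,2):+0/OXO./XO.X*, (0,3):+0/OX.O/XO.X, (1,2):+0/OX../XOOX
[OXO./XO.X] X move#4: (0,3):+0/OXOX/XO.X*, (1,2):+0/OXO./XOXX
[OXOX/XO.X] O move#5: (1,2):+0/OXOX/XOOX*
[OXOX/XOOX] end (terminal +0, X#6); searched ..../XO.X to 5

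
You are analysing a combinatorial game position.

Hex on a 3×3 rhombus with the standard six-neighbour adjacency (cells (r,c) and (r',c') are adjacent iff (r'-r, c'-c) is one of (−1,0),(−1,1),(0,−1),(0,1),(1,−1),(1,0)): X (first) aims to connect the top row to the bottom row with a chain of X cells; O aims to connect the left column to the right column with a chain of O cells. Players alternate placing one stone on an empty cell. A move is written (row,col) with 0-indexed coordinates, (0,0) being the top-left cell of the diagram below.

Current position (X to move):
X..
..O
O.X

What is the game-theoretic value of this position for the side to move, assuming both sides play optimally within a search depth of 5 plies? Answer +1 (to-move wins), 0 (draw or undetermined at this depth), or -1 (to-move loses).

value(X../..O/O.X, X) = -1

p1 X@[X../..O/O.X]: (0,1)[XX./..O/O.X]-1* (0,2)[X.X/..O/O.X]-1 (1,0)[X../X.O/O.X]-1 (1,1)[X../.XO/O.X]-1 (2,1)[X../..O/OXX]-1
p2 O@[XX./..O/O.X]: (0,2)[XXO/..O/O.X]+1* (1,0)[XX./O.O/O.X]+1 (1,1)[XX./.OO/O.X]+1 (2,1)[XX./..O/OOX]+1
p3 X@[XXO/..O/O.X]: (1,0)[XXO/X.O/O.X]-1* (1,1)[XXO/.XO/O.X]-1 (2,1)[XXO/..O/OXX]-1
p4 O@[XXO/X.O/O.X]: (1,1)[XXO/XOO/O.X]+1* (2,1)[XXO/X.O/OOX]+1
p5 X@[XXO/XOO/O.X] terminal -1; root [X../..O/O.X] d5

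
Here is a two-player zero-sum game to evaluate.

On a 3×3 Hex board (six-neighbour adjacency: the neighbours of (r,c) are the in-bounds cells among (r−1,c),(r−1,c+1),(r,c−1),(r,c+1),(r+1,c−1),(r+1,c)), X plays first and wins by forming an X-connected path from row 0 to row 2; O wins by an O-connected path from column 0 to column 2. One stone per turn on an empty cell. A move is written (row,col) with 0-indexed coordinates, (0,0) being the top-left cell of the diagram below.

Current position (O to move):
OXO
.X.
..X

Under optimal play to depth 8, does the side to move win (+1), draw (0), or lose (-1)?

p1 O@[OXO/.X./..X]: (1,0)[OXO/OX./..X]-1* (1,2)[OXO/.XO/..X]-1 (2,0)[OXO/.X./O.X]-1 (2,1)[OXO/.X./.OX]-1
p2 X@[OXO/OX./..X]: (1,2)[OXO/OXX/..X]+1* (2,0)[OXO/OX./X.X]+1 (2,1)[OXO/OX./.XX]+1
p3 O@[OXO/OXX/..X] terminal -1; root [OXO/.X./..X] d8

value(OXO/.X./..X, O) = -1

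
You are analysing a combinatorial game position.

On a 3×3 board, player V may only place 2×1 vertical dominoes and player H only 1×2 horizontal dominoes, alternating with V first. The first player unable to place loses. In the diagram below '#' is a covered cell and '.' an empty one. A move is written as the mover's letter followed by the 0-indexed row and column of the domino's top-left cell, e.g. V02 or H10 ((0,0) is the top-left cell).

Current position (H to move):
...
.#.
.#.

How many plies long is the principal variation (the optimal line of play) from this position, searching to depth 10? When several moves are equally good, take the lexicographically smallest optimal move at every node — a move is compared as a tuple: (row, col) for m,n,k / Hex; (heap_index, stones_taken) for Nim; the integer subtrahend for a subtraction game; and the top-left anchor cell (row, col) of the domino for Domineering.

PV length from [.../.#./.#.]: 2 plies

ply 1, H at .../.#./.#. | H00=-1→##./.#./.#.*; H01=-1→.##/.#./.#.
ply 2, V at ##./.#./.#. | V02=+1→###/.##/.#.*; V10=+1→##./##./##.; V12=+1→##./.##/.##
ply 3: ###/.##/.#. is terminal -1 (H); from .../.#./.#. depth 10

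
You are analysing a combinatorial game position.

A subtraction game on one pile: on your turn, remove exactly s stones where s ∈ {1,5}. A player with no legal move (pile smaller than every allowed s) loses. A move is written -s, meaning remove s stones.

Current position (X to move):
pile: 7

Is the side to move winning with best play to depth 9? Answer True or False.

X winning at [7]: True

ply 1, X at 7 | -1=+1→6*; -5=+1→2
ply 2, O at 6 | -1=-1→5*; -5=-1→1
ply 3, X at 5 | -1=+1→4*; -5=+1→0
ply 4, O at 4 | -1=-1→3*
ply 5, X at 3 | -1=+1→2*
ply 6, O at 2 | -1=-1→1*
ply 7, X at 1 | -1=+1→0*
ply 8: 0 is terminal -1 (O); from 7 depth 9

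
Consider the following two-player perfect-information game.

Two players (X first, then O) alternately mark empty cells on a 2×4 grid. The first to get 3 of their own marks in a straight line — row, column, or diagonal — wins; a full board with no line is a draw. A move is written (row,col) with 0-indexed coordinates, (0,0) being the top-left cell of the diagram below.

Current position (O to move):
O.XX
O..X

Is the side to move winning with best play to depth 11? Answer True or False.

O winning at [O.XX/O..X]: False

[O.XX/O..X] O move#1: (0,1):+0/OOXX/O..X*, (1,1):-1/O.XX/OO.X, (1,2):-1/O.XX/O.OX
[OOXX/O..X] X move#2: (1,1):+0/OOXX/OX.X*, (1,2):+0/OOXX/O.XX
[OOXX/OX.X] O move#3: (1,2):+0/OOXX/OXOX*
[OOXX/OXOX] end (terminal +0, X#4); searched O.XX/O..X to 11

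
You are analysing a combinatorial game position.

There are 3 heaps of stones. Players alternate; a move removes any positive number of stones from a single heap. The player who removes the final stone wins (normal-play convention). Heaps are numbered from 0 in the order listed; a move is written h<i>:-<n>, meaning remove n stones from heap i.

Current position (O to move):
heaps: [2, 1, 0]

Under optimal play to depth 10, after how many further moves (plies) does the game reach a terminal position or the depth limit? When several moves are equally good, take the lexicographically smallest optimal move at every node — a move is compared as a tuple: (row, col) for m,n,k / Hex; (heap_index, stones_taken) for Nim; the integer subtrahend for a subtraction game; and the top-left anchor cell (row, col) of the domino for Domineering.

[(2,1,0)] O move#1: h0:-1:+1/(1,1,0)*, h0:-2:-1/(0,1,0), h1:-1:-1/(2,0,0)
[(1,1,0)] X move#2: h0:-1:-1/(0,1,0)*, h1:-1:-1/(1,0,0)
[(0,1,0)] O move#3: h1:-1:+1/(0,0,0)*
[(0,0,0)] end (terminal -1, X#4); searched (2,1,0) to 10

PV length from [(2,1,0)]: 3 plies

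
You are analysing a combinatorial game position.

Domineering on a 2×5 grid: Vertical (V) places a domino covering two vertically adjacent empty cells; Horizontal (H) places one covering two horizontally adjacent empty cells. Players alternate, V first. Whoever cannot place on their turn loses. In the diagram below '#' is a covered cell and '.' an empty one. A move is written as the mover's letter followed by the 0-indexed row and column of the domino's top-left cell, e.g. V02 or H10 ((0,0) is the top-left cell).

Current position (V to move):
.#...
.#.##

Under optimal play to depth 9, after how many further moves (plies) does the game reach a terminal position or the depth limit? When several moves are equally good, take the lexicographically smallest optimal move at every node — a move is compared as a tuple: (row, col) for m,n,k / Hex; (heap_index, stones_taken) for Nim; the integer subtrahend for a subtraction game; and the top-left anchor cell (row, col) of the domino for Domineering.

PV length from [.#.../.#.##]: 3 plies

ply 1, V at .#.../.#.## | V00=-1→##.../##.##; V02=+1→.##../.####*
ply 2, H at .##../.#### | H03=-1→.####/.####*
ply 3, V at .####/.#### | V00=+1→#####/#####*
ply 4: #####/##### is terminal -1 (H); from .#.../.#.## depth 9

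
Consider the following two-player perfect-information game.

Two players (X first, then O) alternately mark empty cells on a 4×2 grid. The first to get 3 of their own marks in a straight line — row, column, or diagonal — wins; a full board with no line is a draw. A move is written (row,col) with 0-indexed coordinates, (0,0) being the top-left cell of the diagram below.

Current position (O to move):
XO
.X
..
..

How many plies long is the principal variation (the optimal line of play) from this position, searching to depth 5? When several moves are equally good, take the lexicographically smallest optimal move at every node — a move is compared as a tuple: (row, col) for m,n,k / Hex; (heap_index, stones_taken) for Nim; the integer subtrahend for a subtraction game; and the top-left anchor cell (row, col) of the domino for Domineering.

ply 1, O at XO/.X/../.. | (1,0)=+0→XO/OX/../..*; (2,0)=+0→XO/.X/O./..; (2,1)=+0→XO/.X/.O/..; (3,0)=+0→XO/.X/../O.; (3,1)=+0→XO/.X/../.O
ply 2, X at XO/OX/../.. | (2,0)=+0→XO/OX/X./..*; (2,1)=+0→XO/OX/.X/..; (3,0)=+0→XO/OX/../X.; (3,1)=+0→XO/OX/../.X
ply 3, O at XO/OX/X./.. | (2,1)=+0→XO/OX/XO/..*; (3,0)=+0→XO/OX/X./O.; (3,1)=+0→XO/OX/X./.O
ply 4, X at XO/OX/XO/.. | (3,0)=+0→XO/OX/XO/X.*; (3,1)=+0→XO/OX/XO/.X
ply 5, O at XO/OX/XO/X. | (3,1)=+0→XO/OX/XO/XO*
ply 6: XO/OX/XO/XO is terminal +0 (X); from XO/.X/../.. depth 5

PV length from [XO/.X/../..]: 5 plies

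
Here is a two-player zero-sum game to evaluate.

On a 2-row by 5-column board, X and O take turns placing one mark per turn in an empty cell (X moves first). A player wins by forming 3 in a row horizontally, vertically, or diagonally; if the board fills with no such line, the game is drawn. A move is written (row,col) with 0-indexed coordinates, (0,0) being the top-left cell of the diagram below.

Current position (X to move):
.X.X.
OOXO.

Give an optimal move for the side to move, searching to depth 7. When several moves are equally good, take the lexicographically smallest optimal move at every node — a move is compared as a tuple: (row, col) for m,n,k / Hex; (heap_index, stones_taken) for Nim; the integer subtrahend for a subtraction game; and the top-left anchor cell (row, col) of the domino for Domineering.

X's best at [.X.X./OOXO.]: (0,2)

[.X.X./OOXO.] X move#1: (0,0):+0/XX.X./OOXO., (0,2):+1/.XXX./OOXO.*, (0,4):+0/.X.XX/OOXO., (1,4):+0/.X.X./OOXOX
[.XXX./OOXO.] end (terminal -1, O#2); searched .X.X./OOXO. to 7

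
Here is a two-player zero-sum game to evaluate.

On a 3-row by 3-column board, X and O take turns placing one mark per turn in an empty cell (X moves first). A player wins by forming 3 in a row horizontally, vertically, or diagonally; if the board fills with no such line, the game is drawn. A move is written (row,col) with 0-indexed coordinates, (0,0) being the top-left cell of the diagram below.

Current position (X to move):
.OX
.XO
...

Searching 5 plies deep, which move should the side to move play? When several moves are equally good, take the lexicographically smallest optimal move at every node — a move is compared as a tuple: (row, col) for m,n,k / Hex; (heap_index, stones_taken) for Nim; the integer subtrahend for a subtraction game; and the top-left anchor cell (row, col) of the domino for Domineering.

ply 1, X at .OX/.XO/... | (0,0)=+1→XOX/.XO/...*; (1,0)=+0→.OX/XXO/...; (2,0)=+1→.OX/.XO/X..; (2,1)=+0→.OX/.XO/.X.; (2,2)=+1→.OX/.XO/..X
ply 2, O at XOX/.XO/... | (1,0)=-1→XOX/OXO/...*; (2,0)=-1→XOX/.XO/O..; (2,1)=-1→XOX/.XO/.O.; (2,2)=-1→XOX/.XO/..O
ply 3, X at XOX/OXO/... | (2,0)=+1→XOX/OXO/X..*; (2,1)=+1→XOX/OXO/.X.; (2,2)=+1→XOX/OXO/..X
ply 4: XOX/OXO/X.. is terminal -1 (O); from .OX/.XO/... depth 5

X's best at [.OX/.XO/...]: (0,0)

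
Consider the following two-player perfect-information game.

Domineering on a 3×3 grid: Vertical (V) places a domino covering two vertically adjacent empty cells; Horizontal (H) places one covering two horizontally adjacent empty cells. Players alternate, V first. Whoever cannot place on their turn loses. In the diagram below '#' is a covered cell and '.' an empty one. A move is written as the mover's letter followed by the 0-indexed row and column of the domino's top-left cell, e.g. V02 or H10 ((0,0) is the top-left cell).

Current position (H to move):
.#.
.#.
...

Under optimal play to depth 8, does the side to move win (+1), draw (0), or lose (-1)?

value(.#./.#./..., H) = -1

[.#./.#./...] H move#1: H20:-1/.#./.#./##.*, H21:-1/.#./.#./.##
[.#./.#./##.] V move#2: V00:+1/##./##./##.*, V02:+1/.##/.##/##., V12:+1/.#./.##/###
[##./##./##.] end (terminal -1, H#3); searched .#./.#./... to 8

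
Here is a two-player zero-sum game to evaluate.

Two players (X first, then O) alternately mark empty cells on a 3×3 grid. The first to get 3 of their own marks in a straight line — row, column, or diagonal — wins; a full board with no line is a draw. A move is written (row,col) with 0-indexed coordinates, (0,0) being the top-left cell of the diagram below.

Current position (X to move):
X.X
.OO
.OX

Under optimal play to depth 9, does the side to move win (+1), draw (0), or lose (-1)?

ply 1, X at X.X/.OO/.OX | (0,1)=+1→XXX/.OO/.OX*; (1,0)=-1→X.X/XOO/.OX; (2,0)=-1→X.X/.OO/XOX
ply 2: XXX/.OO/.OX is terminal -1 (O); from X.X/.OO/.OX depth 9

value(X.X/.OO/.OX, X) = +1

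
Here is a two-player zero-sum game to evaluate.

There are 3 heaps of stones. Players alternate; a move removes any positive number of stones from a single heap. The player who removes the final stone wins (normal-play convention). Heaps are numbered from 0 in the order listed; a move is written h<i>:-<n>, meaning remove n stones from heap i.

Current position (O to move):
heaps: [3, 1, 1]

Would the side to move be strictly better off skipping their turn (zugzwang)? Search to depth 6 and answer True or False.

zugzwang((3,1,1), O) = False

[(3,1,1)] O move#1: h0:-1:-1/(2,1,1), h0:-2:-1/(1,1,1), h0:-3:+1/(0,1,1)*, h1:-1:-1/(3,0,1), h2:-1:-1/(3,1,0)
[(0,1,1)] X move#2: h1:-1:-1/(0,0,1)*, h2:-1:-1/(0,1,0)
[(0,0,1)] O move#3: h2:-1:+1/(0,0,0)*
[(0,0,0)] end (terminal -1, X#4); searched (3,1,1) to 6
if O skipped the turn, X would face:
~ [(3,1,1)] X move#1: h0:-1:-1/(2,1,1), h0:-2:-1/(1,1,1), h0:-3:+1/(0,1,1)*, h1:-1:-1/(3,0,1), h2:-1:-1/(3,1,0)
~ [(0,1,1)] O move#2: h1:-1:-1/(0,0,1)*, h2:-1:-1/(0,1,0)
~ [(0,0,1)] X move#3: h2:-1:+1/(0,0,0)*
~ [(0,0,0)] end (terminal -1, O#4); searched (3,1,1) to 6
compare (O): move=+1 vs pass=-1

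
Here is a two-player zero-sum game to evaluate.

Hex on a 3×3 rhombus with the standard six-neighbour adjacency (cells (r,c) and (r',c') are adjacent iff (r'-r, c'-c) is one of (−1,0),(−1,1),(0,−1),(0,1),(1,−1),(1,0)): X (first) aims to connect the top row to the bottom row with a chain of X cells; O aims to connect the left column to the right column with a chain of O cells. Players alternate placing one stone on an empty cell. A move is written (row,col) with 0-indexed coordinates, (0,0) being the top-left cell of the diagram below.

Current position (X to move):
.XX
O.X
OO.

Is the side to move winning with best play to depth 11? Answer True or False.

[.XX/O.X/OO.] X move#1: (0,0):-1/XXX/O.X/OO., (1,1):-1/.XX/OXX/OO., (2,2):+1/.XX/O.X/OOX*
[.XX/O.X/OOX] end (terminal -1, O#2); searched .XX/O.X/OO. to 11

X winning at [.XX/O.X/OO.]: True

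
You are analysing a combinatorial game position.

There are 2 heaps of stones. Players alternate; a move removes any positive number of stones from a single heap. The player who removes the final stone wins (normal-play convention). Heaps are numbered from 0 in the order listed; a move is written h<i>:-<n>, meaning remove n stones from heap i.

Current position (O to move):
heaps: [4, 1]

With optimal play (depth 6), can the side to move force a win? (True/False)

O winning at [(4,1)]: True

[(4,1)] O move#1: h0:-1:-1/(3,1), h0:-2:-1/(2,1), h0:-3:+1/(1,1)*, h0:-4:-1/(0,1), h1:-1:-1/(4,0)
[(1,1)] X move#2: h0:-1:-1/(0,1)*, h1:-1:-1/(1,0)
[(0,1)] O move#3: h1:-1:+1/(0,0)*
[(0,0)] end (terminal -1, X#4); searched (4,1) to 6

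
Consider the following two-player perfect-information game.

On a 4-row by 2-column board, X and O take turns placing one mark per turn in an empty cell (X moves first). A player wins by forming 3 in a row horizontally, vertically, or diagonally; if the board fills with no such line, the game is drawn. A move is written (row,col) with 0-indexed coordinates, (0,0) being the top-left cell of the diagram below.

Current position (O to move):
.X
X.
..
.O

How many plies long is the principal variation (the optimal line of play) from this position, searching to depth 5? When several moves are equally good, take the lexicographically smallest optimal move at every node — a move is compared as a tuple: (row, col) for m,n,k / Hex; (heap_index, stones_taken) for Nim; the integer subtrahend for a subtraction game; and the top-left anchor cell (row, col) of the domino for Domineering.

[.X/X./../.O] O move#1: (0,0):+0/OX/X./../.O*, (1,1):+0/.X/XO/../.O, (2,0):+0/.X/X./O./.O, (2,1):+0/.X/X./.O/.O, (3,0):+0/.X/X./../OO
[OX/X./../.O] X move#2: (1,1):+0/OX/XX/../.O*, (2,0):+0/OX/X./X./.O, (2,1):+0/OX/X./.X/.O, (3,0):+0/OX/X./../XO
[OX/XX/../.O] O move#3: (2,0):-1/OX/XX/O./.O, (2,1):+0/OX/XX/.O/.O*, (3,0):-1/OX/XX/../OO
[OX/XX/.O/.O] X move#4: (2,0):+0/OX/XX/XO/.O*, (3,0):+0/OX/XX/.O/XO
[OX/XX/XO/.O] O move#5: (3,0):+0/OX/XX/XO/OO*
[OX/XX/XO/OO] end (terminal +0, X#6); searched .X/X./../.O to 5

PV length from [.X/X./../.O]: 5 plies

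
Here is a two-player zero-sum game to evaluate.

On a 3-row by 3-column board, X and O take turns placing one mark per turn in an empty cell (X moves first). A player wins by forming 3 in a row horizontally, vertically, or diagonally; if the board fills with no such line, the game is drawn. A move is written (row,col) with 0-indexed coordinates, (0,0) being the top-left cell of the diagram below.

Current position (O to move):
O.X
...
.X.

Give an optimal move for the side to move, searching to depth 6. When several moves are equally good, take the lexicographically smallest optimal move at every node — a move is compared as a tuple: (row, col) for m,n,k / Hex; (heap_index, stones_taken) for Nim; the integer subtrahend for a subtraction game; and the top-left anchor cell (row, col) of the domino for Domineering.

p1 O@[O.X/.../.X.]: (0,1)[OOX/.../.X.]-1 (1,0)[O.X/O../.X.]-1 (1,1)[O.X/.O./.X.]-1 (1,2)[O.X/..O/.X.]-1 (2,0)[O.X/.../OX.]+0* (2,2)[O.X/.../.XO]-1
p2 X@[O.X/.../OX.]: (0,1)[OXX/.../OX.]-1 (1,0)[O.X/X../OX.]+0* (1,1)[O.X/.X./OX.]-1 (1,2)[O.X/..X/OX.]-1 (2,2)[O.X/.../OXX]-1
p3 O@[O.X/X../OX.]: (0,1)[OOX/X../OX.]-1 (1,1)[O.X/XO./OX.]+0* (1,2)[O.X/X.O/OX.]+0 (2,2)[O.X/X../OXO]-1
p4 X@[O.X/XO./OX.]: (0,1)[OXX/XO./OX.]-1 (1,2)[O.X/XOX/OX.]-1 (2,2)[O.X/XO./OXX]+0*
p5 O@[O.X/XO./OXX]: (0,1)[OOX/XO./OXX]-1 (1,2)[O.X/XOO/OXX]+0*
p6 X@[O.X/XOO/OXX]: (0,1)[OXX/XOO/OXX]+0*
p7 O@[OXX/XOO/OXX] terminal +0; root [O.X/.../.X.] d6

O's best at [O.X/.../.X.]: (2,0)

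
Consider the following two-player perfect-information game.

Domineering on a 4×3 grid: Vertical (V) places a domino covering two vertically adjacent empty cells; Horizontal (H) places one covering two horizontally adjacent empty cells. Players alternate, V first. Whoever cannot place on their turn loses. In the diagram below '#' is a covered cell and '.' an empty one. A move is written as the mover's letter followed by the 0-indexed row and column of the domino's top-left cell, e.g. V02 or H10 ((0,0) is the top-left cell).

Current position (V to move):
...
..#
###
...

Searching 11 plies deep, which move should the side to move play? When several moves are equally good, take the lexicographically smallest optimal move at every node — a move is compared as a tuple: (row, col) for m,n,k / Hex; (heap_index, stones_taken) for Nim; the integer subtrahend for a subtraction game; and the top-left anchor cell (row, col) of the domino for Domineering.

p1 V@[.../..#/###/...]: V00[#../#.#/###/...]-1 V01[.#./.##/###/...]+1*
p2 H@[.#./.##/###/...]: H30[.#./.##/###/##.]-1* H31[.#./.##/###/.##]-1
p3 V@[.#./.##/###/##.]: V00[##./###/###/##.]+1*
p4 H@[##./###/###/##.] terminal -1; root [.../..#/###/...] d11

V's best at [.../..#/###/...]: V01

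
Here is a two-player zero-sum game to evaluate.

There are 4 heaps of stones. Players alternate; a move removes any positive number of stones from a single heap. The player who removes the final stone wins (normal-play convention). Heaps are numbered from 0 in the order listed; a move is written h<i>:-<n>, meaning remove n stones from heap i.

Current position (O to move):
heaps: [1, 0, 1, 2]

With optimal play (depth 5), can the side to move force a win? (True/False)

[(1,0,1,2)] O move#1: h0:-1:-1/(0,0,1,2), h2:-1:-1/(1,0,0,2), h3:-1:-1/(1,0,1,1), h3:-2:+1/(1,0,1,0)*
[(1,0,1,0)] X move#2: h0:-1:-1/(0,0,1,0)*, h2:-1:-1/(1,0,0,0)
[(0,0,1,0)] O move#3: h2:-1:+1/(0,0,0,0)*
[(0,0,0,0)] end (terminal -1, X#4); searched (1,0,1,2) to 5

O winning at [(1,0,1,2)]: True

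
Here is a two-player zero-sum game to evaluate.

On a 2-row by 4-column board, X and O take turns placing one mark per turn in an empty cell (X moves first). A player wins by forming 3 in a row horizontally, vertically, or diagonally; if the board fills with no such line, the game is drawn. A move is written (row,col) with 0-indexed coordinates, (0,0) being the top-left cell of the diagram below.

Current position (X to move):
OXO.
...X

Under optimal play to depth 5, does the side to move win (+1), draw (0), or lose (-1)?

value(OXO./...X, X) = 0

p1 X@[OXO./...X]: (0,3)[OXOX/...X]+0* (1,0)[OXO./X..X]+0 (1,1)[OXO./.X.X]+0 (1,2)[OXO./..XX]+0
p2 O@[OXOX/...X]: (1,0)[OXOX/O..X]+0* (1,1)[OXOX/.O.X]+0 (1,2)[OXOX/..OX]+0
p3 X@[OXOX/O..X]: (1,1)[OXOX/OX.X]+0* (1,2)[OXOX/O.XX]+0
p4 O@[OXOX/OX.X]: (1,2)[OXOX/OXOX]+0*
p5 X@[OXOX/OXOX] terminal +0; root [OXO./...X] d5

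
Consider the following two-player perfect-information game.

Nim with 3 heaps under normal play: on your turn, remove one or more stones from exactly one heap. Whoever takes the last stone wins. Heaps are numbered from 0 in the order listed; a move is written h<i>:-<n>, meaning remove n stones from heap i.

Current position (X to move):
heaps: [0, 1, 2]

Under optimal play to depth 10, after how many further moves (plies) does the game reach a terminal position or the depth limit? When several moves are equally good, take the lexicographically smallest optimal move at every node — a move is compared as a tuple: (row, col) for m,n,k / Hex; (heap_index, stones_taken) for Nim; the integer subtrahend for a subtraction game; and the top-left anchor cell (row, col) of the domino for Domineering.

PV length from [(0,1,2)]: 3 plies

p1 X@[(0,1,2)]: h1:-1[(0,0,2)]-1 h2:-1[(0,1,1)]+1* h2:-2[(0,1,0)]-1
p2 O@[(0,1,1)]: h1:-1[(0,0,1)]-1* h2:-1[(0,1,0)]-1
p3 X@[(0,0,1)]: h2:-1[(0,0,0)]+1*
p4 O@[(0,0,0)] terminal -1; root [(0,1,2)] d10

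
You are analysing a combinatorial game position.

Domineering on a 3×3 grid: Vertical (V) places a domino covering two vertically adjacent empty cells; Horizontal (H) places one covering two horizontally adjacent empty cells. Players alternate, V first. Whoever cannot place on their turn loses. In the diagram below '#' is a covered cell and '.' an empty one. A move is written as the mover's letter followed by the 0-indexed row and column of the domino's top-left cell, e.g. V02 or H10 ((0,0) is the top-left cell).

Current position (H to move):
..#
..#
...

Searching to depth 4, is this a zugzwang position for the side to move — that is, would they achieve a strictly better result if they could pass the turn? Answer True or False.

zugzwang(..#/..#/..., H) = False

p1 H@[..#/..#/...]: H00[###/..#/...]-1 H10[..#/###/...]+1* H20[..#/..#/##.]-1 H21[..#/..#/.##]-1
p2 V@[..#/###/...] terminal -1; root [..#/..#/...] d4
pass branch (V moves first from the same position):
  | p1 V@[..#/..#/...]: V00[#.#/#.#/...]+1* V01[.##/.##/...]+1 V10[..#/#.#/#..]+1 V11[..#/.##/.#.]+1
  | p2 H@[#.#/#.#/...]: H20[#.#/#.#/##.]-1* H21[#.#/#.#/.##]-1
  | p3 V@[#.#/#.#/##.]: V01[###/###/##.]+1*
  | p4 H@[###/###/##.] terminal -1; root [..#/..#/...] d4
H moving scores +1; H passing scores -1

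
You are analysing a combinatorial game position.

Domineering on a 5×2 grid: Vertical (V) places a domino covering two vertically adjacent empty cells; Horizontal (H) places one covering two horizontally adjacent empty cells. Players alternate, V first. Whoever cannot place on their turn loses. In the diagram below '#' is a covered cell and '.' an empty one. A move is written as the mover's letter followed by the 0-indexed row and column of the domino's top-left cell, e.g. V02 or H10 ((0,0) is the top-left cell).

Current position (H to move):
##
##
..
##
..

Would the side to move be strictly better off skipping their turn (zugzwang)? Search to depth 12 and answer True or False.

p1 H@[##/##/../##/..]: H20[##/##/##/##/..]+1* H40[##/##/../##/##]+1
p2 V@[##/##/##/##/..] terminal -1; root [##/##/../##/..] d12
pass branch (V moves first from the same position):
  | p1 V@[##/##/../##/..] terminal -1; root [##/##/../##/..] d12
H moving scores +1; H passing scores +1

zugzwang(##/##/../##/.., H) = False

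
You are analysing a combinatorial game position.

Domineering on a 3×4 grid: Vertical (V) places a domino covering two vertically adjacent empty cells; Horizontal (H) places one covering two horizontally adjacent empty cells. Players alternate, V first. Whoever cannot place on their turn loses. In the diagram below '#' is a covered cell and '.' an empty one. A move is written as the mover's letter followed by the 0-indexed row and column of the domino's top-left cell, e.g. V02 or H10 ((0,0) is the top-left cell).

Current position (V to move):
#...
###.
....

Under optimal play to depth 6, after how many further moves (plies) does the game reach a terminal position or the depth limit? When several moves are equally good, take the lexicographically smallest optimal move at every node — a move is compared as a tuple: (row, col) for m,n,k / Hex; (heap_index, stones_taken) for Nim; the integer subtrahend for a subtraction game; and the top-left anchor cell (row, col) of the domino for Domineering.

PV length from [#.../###./....]: 2 plies

ply 1, V at #.../###./.... | V03=-1→#..#/####/....*; V13=-1→#.../####/...#
ply 2, H at #..#/####/.... | H01=+1→####/####/....*; H20=+1→#..#/####/##..; H21=+1→#..#/####/.##.; H22=+1→#..#/####/..##
ply 3: ####/####/.... is terminal -1 (V); from #.../###./.... depth 6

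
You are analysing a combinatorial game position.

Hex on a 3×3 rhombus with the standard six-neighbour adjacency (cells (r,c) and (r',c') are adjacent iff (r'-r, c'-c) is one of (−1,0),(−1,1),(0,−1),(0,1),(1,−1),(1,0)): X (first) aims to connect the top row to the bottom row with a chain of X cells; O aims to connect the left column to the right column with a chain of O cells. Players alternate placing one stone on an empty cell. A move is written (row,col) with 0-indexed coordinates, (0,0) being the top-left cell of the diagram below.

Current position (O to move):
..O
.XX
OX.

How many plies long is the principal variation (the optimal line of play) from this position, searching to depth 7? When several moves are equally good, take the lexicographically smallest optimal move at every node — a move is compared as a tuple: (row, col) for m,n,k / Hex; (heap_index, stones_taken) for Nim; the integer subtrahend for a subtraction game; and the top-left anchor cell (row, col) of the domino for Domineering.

[..O/.XX/OX.] O move#1: (0,0):-1/O.O/.XX/OX., (0,1):+1/.OO/.XX/OX.*, (1,0):-1/..O/OXX/OX., (2,2):-1/..O/.XX/OXO
[.OO/.XX/OX.] X move#2: (0,0):-1/XOO/.XX/OX.*, (1,0):-1/.OO/XXX/OX., (2,2):-1/.OO/.XX/OXX
[XOO/.XX/OX.] O move#3: (1,0):+1/XOO/OXX/OX.*, (2,2):-1/XOO/.XX/OXO
[XOO/OXX/OX.] end (terminal -1, X#4); searched ..O/.XX/OX. to 7

PV length from [..O/.XX/OX.]: 3 plies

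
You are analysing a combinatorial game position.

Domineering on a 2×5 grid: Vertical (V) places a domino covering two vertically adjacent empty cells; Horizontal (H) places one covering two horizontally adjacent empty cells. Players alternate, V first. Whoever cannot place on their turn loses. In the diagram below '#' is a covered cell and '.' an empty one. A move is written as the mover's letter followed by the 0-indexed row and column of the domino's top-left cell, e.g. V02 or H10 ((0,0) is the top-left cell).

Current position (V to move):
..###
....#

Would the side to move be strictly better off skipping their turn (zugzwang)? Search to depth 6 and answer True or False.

zugzwang(..###/....#, V) = False

ply 1, V at ..###/....# | V00=-1→#.###/#...#; V01=+1→.####/.#..#*
ply 2, H at .####/.#..# | H12=-1→.####/.####*
ply 3, V at .####/.#### | V00=+1→#####/#####*
ply 4: #####/##### is terminal -1 (H); from ..###/....# depth 6
if V skipped the turn, H would face:
~ ply 1, H at ..###/....# | H00=+1→#####/....#*; H10=+1→..###/##..#; H11=-1→..###/.##.#; H12=-1→..###/..###
~ ply 2: #####/....# is terminal -1 (V); from ..###/....# depth 6
compare (V): move=+1 vs pass=-1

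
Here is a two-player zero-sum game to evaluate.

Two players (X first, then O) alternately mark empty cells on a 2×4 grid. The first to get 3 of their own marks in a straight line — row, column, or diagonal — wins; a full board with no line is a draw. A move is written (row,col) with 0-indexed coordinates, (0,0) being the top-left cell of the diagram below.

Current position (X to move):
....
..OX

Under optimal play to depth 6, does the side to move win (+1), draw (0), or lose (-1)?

ply 1, X at ..../..OX | (0,0)=+0→X.../..OX*; (0,1)=+0→.X../..OX; (0,2)=+0→..X./..OX; (0,3)=+0→...X/..OX; (1,0)=+0→..../X.OX; (1,1)=+0→..../.XOX
ply 2, O at X.../..OX | (0,1)=+0→XO../..OX*; (0,2)=+0→X.O./..OX; (0,3)=+0→X..O/..OX; (1,0)=+0→X.../O.OX; (1,1)=+0→X.../.OOX
ply 3, X at XO../..OX | (0,2)=+0→XOX./..OX*; (0,3)=+0→XO.X/..OX; (1,0)=+0→XO../X.OX; (1,1)=+0→XO../.XOX
ply 4, O at XOX./..OX | (0,3)=+0→XOXO/..OX*; (1,0)=+0→XOX./O.OX; (1,1)=+0→XOX./.OOX
ply 5, X at XOXO/..OX | (1,0)=+0→XOXO/X.OX*; (1,1)=+0→XOXO/.XOX
ply 6, O at XOXO/X.OX | (1,1)=+0→XOXO/XOOX*
ply 7: XOXO/XOOX is terminal +0 (X); from ..../..OX depth 6

value(..../..OX, X) = 0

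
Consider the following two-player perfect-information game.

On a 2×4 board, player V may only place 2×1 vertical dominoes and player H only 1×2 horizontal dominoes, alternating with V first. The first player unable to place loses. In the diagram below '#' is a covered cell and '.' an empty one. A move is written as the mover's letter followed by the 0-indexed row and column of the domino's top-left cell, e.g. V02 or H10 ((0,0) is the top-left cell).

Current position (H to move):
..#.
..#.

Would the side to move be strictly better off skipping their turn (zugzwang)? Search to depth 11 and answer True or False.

[..#./..#.] H move#1: H00:+1/###./..#.*, H10:+1/..#./###.
[###./..#.] V move#2: V03:-1/####/..##*
[####/..##] H move#3: H10:+1/####/####*
[####/####] end (terminal -1, V#4); searched ..#./..#. to 11
suppose H passes — search the same position with V to move:
pass> [..#./..#.] V move#1: V00:+1/#.#./#.#.*, V01:+1/.##./.##., V03:-1/..##/..##
pass> [#.#./#.#.] end (terminal -1, H#2); searched ..#./..#. to 11
for H: play +1, pass -1

zugzwang(..#./..#., H) = False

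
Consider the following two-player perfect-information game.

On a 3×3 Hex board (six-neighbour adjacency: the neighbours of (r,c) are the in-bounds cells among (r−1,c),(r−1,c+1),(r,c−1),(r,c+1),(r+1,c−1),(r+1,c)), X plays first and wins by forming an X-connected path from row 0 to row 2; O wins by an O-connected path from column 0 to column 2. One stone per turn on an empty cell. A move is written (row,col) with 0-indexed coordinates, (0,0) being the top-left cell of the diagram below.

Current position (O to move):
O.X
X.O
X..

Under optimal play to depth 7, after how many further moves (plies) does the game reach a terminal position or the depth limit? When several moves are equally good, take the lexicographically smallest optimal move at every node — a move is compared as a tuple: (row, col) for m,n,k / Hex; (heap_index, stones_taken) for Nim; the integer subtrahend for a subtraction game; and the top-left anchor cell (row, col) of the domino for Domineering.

[O.X/X.O/X..] O move#1: (0,1):-1/OOX/X.O/X..*, (1,1):-1/O.X/XOO/X.., (2,1):-1/O.X/X.O/XO., (2,2):-1/O.X/X.O/X.O
[OOX/X.O/X..] X move#2: (1,1):+1/OOX/XXO/X..*, (2,1):-1/OOX/X.O/XX., (2,2):-1/OOX/X.O/X.X
[OOX/XXO/X..] end (terminal -1, O#3); searched O.X/X.O/X.. to 7

PV length from [O.X/X.O/X..]: 2 plies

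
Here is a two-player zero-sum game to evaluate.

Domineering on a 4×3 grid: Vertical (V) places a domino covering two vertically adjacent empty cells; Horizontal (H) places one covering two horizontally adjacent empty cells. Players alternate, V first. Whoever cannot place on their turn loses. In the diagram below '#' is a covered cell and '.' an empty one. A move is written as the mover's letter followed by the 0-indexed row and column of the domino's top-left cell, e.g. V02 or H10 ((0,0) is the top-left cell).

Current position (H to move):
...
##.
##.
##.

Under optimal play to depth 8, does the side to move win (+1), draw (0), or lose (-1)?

value(.../##./##./##., H) = -1

[.../##./##./##.] H move#1: H00:-1/##./##./##./##.*, H01:-1/.##/##./##./##.
[##./##./##./##.] V move#2: V02:+1/###/###/##./##.*, V12:+1/##./###/###/##., V22:+1/##./##./###/###
[###/###/##./##.] end (terminal -1, H#3); searched .../##./##./##. to 8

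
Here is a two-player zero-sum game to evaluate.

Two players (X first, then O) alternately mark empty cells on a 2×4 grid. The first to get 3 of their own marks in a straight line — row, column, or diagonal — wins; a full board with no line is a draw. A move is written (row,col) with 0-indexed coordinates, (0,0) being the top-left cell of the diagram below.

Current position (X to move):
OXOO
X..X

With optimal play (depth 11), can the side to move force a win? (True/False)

X winning at [OXOO/X..X]: False

[OXOO/X..X] X move#1: (1,1):+0/OXOO/XX.X*, (1,2):+0/OXOO/X.XX
[OXOO/XX.X] O move#2: (1,2):+0/OXOO/XXOX*
[OXOO/XXOX] end (terminal +0, X#3); searched OXOO/X..X to 11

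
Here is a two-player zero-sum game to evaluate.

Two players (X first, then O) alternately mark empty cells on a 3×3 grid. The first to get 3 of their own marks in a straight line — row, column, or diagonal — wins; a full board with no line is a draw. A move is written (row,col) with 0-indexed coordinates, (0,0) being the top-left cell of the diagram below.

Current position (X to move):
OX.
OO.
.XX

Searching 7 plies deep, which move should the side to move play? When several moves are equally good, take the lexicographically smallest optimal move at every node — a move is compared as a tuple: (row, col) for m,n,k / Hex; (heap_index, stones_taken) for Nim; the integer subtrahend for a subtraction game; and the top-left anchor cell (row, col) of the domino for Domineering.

[OX./OO./.XX] X move#1: (0,2):-1/OXX/OO./.XX, (1,2):-1/OX./OOX/.XX, (2,0):+1/OX./OO./XXX*
[OX./OO./XXX] end (terminal -1, O#2); searched OX./OO./.XX to 7

X's best at [OX./OO./.XX]: (2,0)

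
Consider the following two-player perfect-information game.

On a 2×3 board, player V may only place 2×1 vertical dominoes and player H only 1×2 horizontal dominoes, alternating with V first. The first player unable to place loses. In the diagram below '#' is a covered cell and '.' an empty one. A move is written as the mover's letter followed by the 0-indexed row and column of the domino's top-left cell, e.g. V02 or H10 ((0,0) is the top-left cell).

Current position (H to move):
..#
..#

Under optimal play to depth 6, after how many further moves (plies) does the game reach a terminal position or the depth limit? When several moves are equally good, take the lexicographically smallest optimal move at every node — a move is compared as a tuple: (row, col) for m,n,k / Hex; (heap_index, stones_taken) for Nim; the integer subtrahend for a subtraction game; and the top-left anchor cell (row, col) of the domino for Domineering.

p1 H@[..#/..#]: H00[###/..#]+1* H10[..#/###]+1
p2 V@[###/..#] terminal -1; root [..#/..#] d6

PV length from [..#/..#]: 1 ply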